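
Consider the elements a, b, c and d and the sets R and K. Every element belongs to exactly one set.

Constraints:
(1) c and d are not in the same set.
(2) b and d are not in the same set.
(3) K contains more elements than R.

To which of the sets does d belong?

d: R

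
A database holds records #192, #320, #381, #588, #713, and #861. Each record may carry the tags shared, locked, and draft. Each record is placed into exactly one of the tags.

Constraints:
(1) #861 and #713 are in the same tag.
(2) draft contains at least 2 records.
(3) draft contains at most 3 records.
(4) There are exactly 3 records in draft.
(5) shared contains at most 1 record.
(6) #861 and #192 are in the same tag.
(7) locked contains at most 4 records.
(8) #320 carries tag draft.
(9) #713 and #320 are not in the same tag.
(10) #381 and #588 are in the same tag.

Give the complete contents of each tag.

shared = {}; locked = {#192, #713, #861}; draft = {#320, #381, #588}

From (8): #320 ∈ draft.
(9): #713 ∉ draft.
(1): #861 matches #713: #861 ∉ draft.
(6): #192 matches #861: #192 ∉ draft.
(4): only 3 candidates remain for draft, so all are in.
Suppose #192 ∈ shared: no assignment then satisfies all the clues, so #192 ∉ shared.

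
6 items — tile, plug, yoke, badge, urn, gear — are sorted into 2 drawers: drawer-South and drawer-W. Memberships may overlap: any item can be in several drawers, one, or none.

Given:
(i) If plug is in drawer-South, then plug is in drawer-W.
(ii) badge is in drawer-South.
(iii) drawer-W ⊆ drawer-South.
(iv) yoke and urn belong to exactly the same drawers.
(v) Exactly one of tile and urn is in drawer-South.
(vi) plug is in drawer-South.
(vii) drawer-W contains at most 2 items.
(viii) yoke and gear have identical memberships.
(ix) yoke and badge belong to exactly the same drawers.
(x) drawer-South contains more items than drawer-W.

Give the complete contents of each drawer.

drawer-South = {badge, gear, plug, urn, yoke}; drawer-W = {plug}

From (ii): badge ∈ drawer-South.
From (vi): plug ∈ drawer-South.
(i): plug ∈ drawer-W.
(ix): yoke matches badge: yoke ∈ drawer-South.
(iv): urn matches yoke: urn ∈ drawer-South.
(v) (exactly one): tile ∉ drawer-South.
(viii): gear matches yoke: gear ∈ drawer-South.
(iii) contrapositive: tile ∉ drawer-W.
Suppose yoke ∈ drawer-W: no assignment then satisfies all the clues, so yoke ∉ drawer-W.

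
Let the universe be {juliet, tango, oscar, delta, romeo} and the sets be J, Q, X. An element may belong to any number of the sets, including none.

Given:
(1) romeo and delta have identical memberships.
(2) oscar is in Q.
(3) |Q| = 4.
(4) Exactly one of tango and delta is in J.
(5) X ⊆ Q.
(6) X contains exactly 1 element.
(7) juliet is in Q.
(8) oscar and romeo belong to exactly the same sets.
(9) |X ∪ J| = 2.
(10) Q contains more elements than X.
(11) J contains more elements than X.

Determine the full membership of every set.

J = {juliet, tango}; Q = {delta, juliet, oscar, romeo}; X = {juliet}

From (2): oscar ∈ Q.
From (7): juliet ∈ Q.
(8): romeo matches oscar: romeo ∈ Q.
(1): delta matches romeo: delta ∈ Q.
(3): Q already has 4, so the rest are out.
(5) contrapositive: tango ∉ X.
Suppose juliet ∉ J: no assignment then satisfies all the clues, so juliet ∈ J.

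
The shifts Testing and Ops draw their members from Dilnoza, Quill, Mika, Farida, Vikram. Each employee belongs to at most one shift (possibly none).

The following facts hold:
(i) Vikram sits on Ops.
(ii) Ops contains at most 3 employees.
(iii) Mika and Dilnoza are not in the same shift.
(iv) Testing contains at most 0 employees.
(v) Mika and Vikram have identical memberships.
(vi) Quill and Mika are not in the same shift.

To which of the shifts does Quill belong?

From (i): Vikram ∈ Ops.
(iv): Testing already has 0, so the rest are out.
(v): Mika matches Vikram: Mika ∈ Ops.
(vi): Quill ∉ Ops.
(iii): Dilnoza ∉ Ops.

Quill: none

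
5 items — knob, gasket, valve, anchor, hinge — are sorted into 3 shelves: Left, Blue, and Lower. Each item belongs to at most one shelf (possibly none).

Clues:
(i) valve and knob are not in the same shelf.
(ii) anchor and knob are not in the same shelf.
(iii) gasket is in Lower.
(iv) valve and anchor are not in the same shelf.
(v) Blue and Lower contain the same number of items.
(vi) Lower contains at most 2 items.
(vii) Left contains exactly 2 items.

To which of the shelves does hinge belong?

hinge: Left

From (iii): gasket ∈ Lower.
Suppose hinge ∉ Left: no assignment then satisfies all the clues, so hinge ∈ Left.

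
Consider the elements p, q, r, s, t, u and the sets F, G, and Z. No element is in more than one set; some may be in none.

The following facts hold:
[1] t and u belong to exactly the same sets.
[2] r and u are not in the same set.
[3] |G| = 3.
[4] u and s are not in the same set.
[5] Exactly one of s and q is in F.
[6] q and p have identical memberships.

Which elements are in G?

G = {p, q, r}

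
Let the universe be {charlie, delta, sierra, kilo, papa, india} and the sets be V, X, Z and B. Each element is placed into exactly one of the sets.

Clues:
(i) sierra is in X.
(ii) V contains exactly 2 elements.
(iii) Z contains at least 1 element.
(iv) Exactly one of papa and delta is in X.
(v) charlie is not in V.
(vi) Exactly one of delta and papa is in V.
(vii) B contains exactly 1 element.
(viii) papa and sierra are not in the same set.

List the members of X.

From (i): sierra ∈ X.
From (v): charlie ∉ V.
(viii): papa ∉ X.
(iv) (exactly one): delta ∈ X.
(vi) (exactly one): papa ∈ V.
Suppose charlie ∈ X: no assignment then satisfies all the clues, so charlie ∉ X.

X = {delta, sierra}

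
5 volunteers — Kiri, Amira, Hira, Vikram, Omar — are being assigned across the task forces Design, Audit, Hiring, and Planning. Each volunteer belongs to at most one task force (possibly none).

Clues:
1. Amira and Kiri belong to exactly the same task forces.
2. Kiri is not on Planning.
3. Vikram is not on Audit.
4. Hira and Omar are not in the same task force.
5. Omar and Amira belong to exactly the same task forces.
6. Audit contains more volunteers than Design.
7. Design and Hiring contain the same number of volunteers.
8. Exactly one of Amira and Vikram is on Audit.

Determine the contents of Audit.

From (2): Kiri ∉ Planning.
From (3): Vikram ∉ Audit.
(1): Amira matches Kiri: Amira ∉ Planning.
(5): Omar matches Amira: Omar ∉ Planning.
(8) (exactly one): Amira ∈ Audit.
(1): Kiri matches Amira: Kiri ∉ Design.
(1): Kiri matches Amira: Kiri ∈ Audit.
(5): Omar matches Amira: Omar ∉ Design.
(5): Omar matches Amira: Omar ∈ Audit.
(4): Hira ∉ Audit.

Audit = {Amira, Kiri, Omar}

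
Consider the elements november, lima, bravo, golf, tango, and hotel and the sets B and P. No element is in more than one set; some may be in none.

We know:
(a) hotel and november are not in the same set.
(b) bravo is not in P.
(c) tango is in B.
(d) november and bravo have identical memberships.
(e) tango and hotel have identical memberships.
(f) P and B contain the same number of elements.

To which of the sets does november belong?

From (b): bravo ∉ P.
From (c): tango ∈ B.
(d): november matches bravo: november ∉ P.
(e): hotel matches tango: hotel ∈ B.
(a): november ∉ B.
(d): bravo matches november: bravo ∉ B.

november: none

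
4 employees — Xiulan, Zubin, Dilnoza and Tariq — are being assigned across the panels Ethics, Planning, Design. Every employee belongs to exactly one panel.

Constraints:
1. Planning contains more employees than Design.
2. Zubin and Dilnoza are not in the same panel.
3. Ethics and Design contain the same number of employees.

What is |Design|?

1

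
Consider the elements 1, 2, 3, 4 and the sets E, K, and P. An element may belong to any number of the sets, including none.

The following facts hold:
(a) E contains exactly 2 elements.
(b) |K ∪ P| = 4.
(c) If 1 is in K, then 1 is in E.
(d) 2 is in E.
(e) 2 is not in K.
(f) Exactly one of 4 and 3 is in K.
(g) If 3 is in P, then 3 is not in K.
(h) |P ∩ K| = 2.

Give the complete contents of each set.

From (d): 2 ∈ E.
From (e): 2 ∉ K.
Suppose 1 ∉ E: no assignment then satisfies all the clues, so 1 ∈ E.

E = {1, 2}; K = {1, 4}; P = {1, 2, 3, 4}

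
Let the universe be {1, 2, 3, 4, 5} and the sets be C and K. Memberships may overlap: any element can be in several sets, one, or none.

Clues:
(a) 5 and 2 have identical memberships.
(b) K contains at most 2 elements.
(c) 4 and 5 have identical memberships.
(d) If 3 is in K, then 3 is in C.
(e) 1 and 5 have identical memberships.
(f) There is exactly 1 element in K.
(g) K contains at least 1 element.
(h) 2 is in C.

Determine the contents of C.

C = {1, 2, 3, 4, 5}

From (h): 2 ∈ C.
(a): 5 matches 2: 5 ∈ C.
(c): 4 matches 5: 4 ∈ C.
(e): 1 matches 5: 1 ∈ C.
Suppose 3 ∉ C: no assignment then satisfies all the clues, so 3 ∈ C.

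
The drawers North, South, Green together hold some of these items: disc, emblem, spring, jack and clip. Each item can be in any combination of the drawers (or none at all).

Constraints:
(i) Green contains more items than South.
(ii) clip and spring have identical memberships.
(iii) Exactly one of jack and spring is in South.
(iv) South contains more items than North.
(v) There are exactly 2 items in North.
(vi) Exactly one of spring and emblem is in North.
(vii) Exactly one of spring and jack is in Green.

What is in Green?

Green = {clip, disc, emblem, spring}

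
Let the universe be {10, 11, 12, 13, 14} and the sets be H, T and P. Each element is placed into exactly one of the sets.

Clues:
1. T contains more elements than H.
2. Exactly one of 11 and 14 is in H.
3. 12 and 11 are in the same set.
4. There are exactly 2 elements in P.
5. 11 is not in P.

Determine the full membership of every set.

H = {14}; T = {11, 12}; P = {10, 13}

From (5): 11 ∉ P.
(3): 12 matches 11: 12 ∉ P.
Suppose 10 ∈ H: no assignment then satisfies all the clues, so 10 ∉ H.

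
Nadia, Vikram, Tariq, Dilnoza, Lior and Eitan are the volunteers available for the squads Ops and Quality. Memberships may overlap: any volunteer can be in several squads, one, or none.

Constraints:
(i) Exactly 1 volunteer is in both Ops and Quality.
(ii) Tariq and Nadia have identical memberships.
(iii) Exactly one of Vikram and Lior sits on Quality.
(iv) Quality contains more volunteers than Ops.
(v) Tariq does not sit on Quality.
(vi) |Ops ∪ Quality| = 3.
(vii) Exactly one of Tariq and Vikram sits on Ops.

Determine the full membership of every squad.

Ops = {Vikram}; Quality = {Dilnoza, Eitan, Vikram}

From (v): Tariq ∉ Quality.
(ii): Nadia matches Tariq: Nadia ∉ Quality.
Suppose Nadia ∈ Ops: no assignment then satisfies all the clues, so Nadia ∉ Ops.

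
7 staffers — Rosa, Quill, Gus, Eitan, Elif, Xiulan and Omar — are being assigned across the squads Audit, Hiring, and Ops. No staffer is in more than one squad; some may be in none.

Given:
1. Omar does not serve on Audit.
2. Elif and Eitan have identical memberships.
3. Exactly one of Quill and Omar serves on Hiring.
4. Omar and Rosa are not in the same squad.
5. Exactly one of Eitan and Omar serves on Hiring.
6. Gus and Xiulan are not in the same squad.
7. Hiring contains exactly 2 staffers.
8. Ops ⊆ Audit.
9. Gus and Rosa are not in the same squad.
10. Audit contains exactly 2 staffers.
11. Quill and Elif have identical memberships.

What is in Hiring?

Hiring = {Gus, Omar}

From (1): Omar ∉ Audit.
(8) contrapositive: Omar ∉ Ops.
Suppose Rosa ∈ Hiring: no assignment then satisfies all the clues, so Rosa ∉ Hiring.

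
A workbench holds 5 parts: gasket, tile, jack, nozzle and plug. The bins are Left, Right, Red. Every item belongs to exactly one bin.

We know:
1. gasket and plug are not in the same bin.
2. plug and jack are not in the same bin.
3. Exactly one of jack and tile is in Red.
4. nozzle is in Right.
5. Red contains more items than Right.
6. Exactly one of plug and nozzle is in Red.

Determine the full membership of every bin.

Left = {gasket, jack}; Right = {nozzle}; Red = {plug, tile}

From (4): nozzle ∈ Right.
(6) (exactly one): plug ∈ Red.
(1): gasket ∉ Red.
(2): jack ∉ Red.
(3) (exactly one): tile ∈ Red.
Suppose gasket ∉ Left: no assignment then satisfies all the clues, so gasket ∈ Left.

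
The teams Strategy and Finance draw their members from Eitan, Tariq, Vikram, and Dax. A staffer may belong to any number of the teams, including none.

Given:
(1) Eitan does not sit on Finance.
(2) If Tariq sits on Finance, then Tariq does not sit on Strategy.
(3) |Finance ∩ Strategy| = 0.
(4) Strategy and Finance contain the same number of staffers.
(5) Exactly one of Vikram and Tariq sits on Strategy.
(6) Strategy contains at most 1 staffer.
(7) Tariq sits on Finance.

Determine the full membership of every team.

Strategy = {Vikram}; Finance = {Tariq}

From (1): Eitan ∉ Finance.
From (7): Tariq ∈ Finance.
(2): Tariq ∉ Strategy.
(5) (exactly one): Vikram ∈ Strategy.
(6): Strategy already has 1, so the rest are out.
Suppose Vikram ∈ Finance: no assignment then satisfies all the clues, so Vikram ∉ Finance.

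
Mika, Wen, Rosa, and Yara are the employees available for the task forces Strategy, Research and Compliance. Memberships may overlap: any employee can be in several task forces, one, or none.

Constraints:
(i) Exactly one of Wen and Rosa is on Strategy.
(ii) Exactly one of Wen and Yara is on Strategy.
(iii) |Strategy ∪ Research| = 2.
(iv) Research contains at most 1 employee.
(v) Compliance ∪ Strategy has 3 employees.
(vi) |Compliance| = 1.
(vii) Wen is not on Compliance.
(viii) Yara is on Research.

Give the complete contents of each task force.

Strategy = {Rosa, Yara}; Research = {Yara}; Compliance = {Mika}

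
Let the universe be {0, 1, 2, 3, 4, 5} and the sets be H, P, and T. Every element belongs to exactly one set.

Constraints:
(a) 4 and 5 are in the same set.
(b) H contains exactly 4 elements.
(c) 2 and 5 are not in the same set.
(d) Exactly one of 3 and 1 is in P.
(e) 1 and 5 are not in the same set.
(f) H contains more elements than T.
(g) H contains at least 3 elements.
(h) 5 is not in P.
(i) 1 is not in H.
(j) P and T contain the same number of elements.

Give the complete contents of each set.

H = {0, 3, 4, 5}; P = {1}; T = {2}

From (h): 5 ∉ P.
From (i): 1 ∉ H.
(a): 4 matches 5: 4 ∉ P.
Suppose 0 ∉ H: no assignment then satisfies all the clues, so 0 ∈ H.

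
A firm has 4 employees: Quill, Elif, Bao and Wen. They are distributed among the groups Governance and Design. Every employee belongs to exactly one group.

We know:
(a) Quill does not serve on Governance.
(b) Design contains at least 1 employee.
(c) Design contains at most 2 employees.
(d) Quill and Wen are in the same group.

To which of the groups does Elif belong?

Elif: Governance

From (a): Quill ∉ Governance.
(d): Wen matches Quill: Wen ∉ Governance.
Only one group left: Quill ∈ Design.
Only one group left: Wen ∈ Design.
(c): Design already has 2, so the rest are out.
Only one group left: Elif ∈ Governance.
Only one group left: Bao ∈ Governance.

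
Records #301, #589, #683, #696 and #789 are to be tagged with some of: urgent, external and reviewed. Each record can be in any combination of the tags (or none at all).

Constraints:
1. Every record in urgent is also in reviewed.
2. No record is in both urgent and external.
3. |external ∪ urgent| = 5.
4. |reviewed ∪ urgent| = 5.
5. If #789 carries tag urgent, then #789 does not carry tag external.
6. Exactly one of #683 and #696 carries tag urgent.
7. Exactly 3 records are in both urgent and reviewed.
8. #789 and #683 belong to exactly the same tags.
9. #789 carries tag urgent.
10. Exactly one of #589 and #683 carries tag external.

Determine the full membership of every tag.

urgent = {#301, #683, #789}; external = {#589, #696}; reviewed = {#301, #589, #683, #696, #789}

From (9): #789 ∈ urgent.
(1) with #789 ∈ urgent: #789 ∈ reviewed.
(2) (disjoint): #789 ∉ external.
(8): #683 matches #789: #683 ∈ urgent.
(8): #683 matches #789: #683 ∉ external.
(8): #683 matches #789: #683 ∈ reviewed.
(10) (exactly one): #589 ∈ external.
(2) (disjoint): #589 ∉ urgent.
(6) (exactly one): #696 ∉ urgent.
Suppose #301 ∉ urgent: no assignment then satisfies all the clues, so #301 ∈ urgent.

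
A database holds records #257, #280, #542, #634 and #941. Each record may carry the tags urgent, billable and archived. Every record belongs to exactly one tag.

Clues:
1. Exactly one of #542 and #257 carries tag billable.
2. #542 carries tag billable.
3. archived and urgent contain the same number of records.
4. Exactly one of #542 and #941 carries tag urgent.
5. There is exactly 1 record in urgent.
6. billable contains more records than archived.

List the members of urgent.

urgent = {#941}

From (2): #542 ∈ billable.
(1) (exactly one): #257 ∉ billable.
(4) (exactly one): #941 ∈ urgent.
(5): urgent already has 1, so the rest are out.
Only one tag left: #257 ∈ archived.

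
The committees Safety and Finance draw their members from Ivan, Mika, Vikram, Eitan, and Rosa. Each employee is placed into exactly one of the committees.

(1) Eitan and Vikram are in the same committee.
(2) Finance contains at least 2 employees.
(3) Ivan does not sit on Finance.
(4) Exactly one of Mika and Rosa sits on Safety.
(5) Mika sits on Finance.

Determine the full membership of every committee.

Safety = {Ivan, Rosa}; Finance = {Eitan, Mika, Vikram}

From (3): Ivan ∉ Finance.
From (5): Mika ∈ Finance.
(4) (exactly one): Rosa ∈ Safety.
Only one committee left: Ivan ∈ Safety.
Suppose Vikram ∈ Safety: no assignment then satisfies all the clues, so Vikram ∉ Safety.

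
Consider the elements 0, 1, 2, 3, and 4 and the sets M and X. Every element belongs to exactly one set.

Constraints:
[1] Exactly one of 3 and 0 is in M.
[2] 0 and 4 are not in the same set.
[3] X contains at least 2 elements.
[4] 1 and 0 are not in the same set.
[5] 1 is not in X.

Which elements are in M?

M = {1, 3, 4}

From (5): 1 ∉ X.
Only one set left: 1 ∈ M.
(4): 0 ∉ M.
Only one set left: 0 ∈ X.
(1) (exactly one): 3 ∈ M.
(2): 4 ∉ X.
(3): only 2 candidates remain for X, so all are in.
Only one set left: 4 ∈ M.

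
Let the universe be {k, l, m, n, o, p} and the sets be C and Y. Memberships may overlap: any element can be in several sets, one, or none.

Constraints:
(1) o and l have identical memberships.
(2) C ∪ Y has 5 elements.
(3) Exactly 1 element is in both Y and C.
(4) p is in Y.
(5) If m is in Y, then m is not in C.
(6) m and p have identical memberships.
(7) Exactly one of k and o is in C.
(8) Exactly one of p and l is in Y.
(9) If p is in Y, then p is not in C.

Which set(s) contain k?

k: none

From (4): p ∈ Y.
(6): m matches p: m ∈ Y.
(8) (exactly one): l ∉ Y.
(9): p ∉ C.
(1): o matches l: o ∉ Y.
(5): m ∉ C.
Suppose k ∈ C: no assignment then satisfies all the clues, so k ∉ C.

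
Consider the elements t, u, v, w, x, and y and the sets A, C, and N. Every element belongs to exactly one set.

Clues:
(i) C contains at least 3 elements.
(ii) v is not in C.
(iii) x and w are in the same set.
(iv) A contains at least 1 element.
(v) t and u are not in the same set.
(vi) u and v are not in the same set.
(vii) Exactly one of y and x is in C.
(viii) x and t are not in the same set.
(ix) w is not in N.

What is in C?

C = {u, w, x}

From (ii): v ∉ C.
From (ix): w ∉ N.
(iii): x matches w: x ∉ N.
Suppose t ∈ C: no assignment then satisfies all the clues, so t ∉ C.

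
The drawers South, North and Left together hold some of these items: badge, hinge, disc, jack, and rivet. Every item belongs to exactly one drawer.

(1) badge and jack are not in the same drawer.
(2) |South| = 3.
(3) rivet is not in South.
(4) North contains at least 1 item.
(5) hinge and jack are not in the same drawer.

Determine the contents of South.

From (3): rivet ∉ South.
Suppose badge ∉ South: no assignment then satisfies all the clues, so badge ∈ South.

South = {badge, disc, hinge}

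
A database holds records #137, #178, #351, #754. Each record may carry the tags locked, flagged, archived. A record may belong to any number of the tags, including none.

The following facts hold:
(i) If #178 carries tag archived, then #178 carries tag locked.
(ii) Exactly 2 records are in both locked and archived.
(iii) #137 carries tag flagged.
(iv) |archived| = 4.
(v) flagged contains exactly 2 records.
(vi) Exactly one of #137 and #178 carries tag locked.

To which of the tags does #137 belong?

From (iii): #137 ∈ flagged.
(iv): only 4 candidates remain for archived, so all are in.
(i): #178 ∈ locked.
(vi) (exactly one): #137 ∉ locked.

#137: archived, flagged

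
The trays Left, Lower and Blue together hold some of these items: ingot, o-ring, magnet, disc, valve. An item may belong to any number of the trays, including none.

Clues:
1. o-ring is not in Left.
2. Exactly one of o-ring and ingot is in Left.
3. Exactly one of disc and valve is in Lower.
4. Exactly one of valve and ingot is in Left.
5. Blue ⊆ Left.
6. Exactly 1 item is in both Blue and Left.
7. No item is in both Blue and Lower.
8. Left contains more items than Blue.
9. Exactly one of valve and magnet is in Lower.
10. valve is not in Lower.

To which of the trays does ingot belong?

ingot: Blue, Left

From (1): o-ring ∉ Left.
From (10): valve ∉ Lower.
(2) (exactly one): ingot ∈ Left.
(3) (exactly one): disc ∈ Lower.
(4) (exactly one): valve ∉ Left.
(5) contrapositive: o-ring ∉ Blue.
(5) contrapositive: valve ∉ Blue.
(7) (disjoint): disc ∉ Blue.
(9) (exactly one): magnet ∈ Lower.
(7) (disjoint): magnet ∉ Blue.
Suppose ingot ∈ Lower: no assignment then satisfies all the clues, so ingot ∉ Lower.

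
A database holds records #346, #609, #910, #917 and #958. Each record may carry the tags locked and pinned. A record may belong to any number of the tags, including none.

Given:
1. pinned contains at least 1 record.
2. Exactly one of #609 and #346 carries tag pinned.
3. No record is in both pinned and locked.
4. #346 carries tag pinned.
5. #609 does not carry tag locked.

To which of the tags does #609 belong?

#609: none

From (4): #346 ∈ pinned.
From (5): #609 ∉ locked.
(2) (exactly one): #609 ∉ pinned.
(3) (disjoint): #346 ∉ locked.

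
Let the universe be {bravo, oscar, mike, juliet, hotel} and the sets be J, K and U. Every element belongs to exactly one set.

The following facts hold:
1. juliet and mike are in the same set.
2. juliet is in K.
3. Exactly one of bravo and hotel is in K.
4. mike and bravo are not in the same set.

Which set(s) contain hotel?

hotel: K

From (2): juliet ∈ K.
(1): mike matches juliet: mike ∉ J.
(1): mike matches juliet: mike ∈ K.
(4): bravo ∉ K.
(3) (exactly one): hotel ∈ K.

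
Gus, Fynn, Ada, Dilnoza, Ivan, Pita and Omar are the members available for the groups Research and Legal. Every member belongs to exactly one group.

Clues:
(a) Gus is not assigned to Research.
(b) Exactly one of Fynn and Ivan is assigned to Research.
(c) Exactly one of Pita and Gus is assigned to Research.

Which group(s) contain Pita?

Pita: Research

From (a): Gus ∉ Research.
(c) (exactly one): Pita ∈ Research.
Only one group left: Gus ∈ Legal.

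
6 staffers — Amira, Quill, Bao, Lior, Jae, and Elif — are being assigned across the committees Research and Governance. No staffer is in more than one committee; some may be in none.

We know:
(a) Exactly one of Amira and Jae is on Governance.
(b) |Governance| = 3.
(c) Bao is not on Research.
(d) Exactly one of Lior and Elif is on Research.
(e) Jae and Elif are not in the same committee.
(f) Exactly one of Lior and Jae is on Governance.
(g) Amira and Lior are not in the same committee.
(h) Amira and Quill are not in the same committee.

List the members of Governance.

From (c): Bao ∉ Research.
Suppose Amira ∈ Governance: no assignment then satisfies all the clues, so Amira ∉ Governance.

Governance = {Bao, Jae, Quill}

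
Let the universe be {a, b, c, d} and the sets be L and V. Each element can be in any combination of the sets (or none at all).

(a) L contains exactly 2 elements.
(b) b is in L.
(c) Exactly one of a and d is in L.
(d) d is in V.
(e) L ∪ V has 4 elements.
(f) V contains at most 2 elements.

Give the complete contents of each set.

L = {a, b}; V = {c, d}

From (b): b ∈ L.
From (d): d ∈ V.
Suppose a ∉ L: no assignment then satisfies all the clues, so a ∈ L.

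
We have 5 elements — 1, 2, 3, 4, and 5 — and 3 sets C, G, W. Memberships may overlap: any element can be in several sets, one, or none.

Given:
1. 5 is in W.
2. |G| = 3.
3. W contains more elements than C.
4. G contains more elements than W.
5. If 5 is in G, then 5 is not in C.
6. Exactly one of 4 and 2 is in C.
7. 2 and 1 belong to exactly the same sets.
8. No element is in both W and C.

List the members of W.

W = {3, 5}

From (1): 5 ∈ W.
(8) (disjoint): 5 ∉ C.
Suppose 1 ∈ W: no assignment then satisfies all the clues, so 1 ∉ W.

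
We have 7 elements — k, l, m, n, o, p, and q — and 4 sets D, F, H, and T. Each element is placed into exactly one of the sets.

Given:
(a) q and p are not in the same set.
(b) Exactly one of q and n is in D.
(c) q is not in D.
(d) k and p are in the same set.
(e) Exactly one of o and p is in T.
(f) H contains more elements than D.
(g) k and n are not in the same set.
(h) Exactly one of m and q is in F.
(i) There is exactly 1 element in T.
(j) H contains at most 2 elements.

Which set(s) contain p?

p: F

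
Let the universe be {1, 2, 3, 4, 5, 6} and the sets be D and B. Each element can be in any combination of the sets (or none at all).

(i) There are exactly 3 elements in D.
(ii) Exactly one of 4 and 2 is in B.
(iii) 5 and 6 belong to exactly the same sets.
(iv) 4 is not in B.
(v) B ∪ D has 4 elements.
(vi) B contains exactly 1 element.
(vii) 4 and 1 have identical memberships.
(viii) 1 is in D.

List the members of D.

From (iv): 4 ∉ B.
From (viii): 1 ∈ D.
(ii) (exactly one): 2 ∈ B.
(vi): B already has 1, so the rest are out.
(vii): 4 matches 1: 4 ∈ D.
Suppose 2 ∈ D: no assignment then satisfies all the clues, so 2 ∉ D.

D = {1, 3, 4}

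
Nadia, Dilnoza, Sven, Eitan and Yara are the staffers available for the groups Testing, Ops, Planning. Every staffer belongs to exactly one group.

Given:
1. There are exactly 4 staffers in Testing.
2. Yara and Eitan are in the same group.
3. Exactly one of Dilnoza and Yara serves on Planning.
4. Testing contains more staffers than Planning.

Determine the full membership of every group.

Testing = {Eitan, Nadia, Sven, Yara}; Ops = {}; Planning = {Dilnoza}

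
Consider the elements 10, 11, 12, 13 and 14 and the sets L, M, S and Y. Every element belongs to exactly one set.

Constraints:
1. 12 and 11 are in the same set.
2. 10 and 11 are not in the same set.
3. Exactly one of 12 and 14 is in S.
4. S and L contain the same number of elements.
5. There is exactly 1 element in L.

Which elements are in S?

S = {14}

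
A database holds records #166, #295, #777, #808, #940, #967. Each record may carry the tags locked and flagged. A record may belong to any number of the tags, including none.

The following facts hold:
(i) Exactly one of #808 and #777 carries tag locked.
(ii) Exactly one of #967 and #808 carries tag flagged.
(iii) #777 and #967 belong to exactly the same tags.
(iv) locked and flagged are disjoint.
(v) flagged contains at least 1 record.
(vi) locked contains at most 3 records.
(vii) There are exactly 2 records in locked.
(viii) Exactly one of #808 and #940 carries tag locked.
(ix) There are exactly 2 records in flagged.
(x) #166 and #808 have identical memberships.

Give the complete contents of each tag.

locked = {#166, #808}; flagged = {#777, #967}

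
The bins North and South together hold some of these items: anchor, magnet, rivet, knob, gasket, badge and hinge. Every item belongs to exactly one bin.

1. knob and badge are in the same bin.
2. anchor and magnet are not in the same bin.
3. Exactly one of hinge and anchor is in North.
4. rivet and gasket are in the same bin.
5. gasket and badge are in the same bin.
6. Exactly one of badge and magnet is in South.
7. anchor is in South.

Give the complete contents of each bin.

North = {hinge, magnet}; South = {anchor, badge, gasket, knob, rivet}

From (7): anchor ∈ South.
(2): magnet ∉ South.
(3) (exactly one): hinge ∈ North.
(6) (exactly one): badge ∈ South.
Only one bin left: magnet ∈ North.
(1): knob matches badge: knob ∉ North.
(1): knob matches badge: knob ∈ South.
(5): gasket matches badge: gasket ∉ North.
(5): gasket matches badge: gasket ∈ South.
(4): rivet matches gasket: rivet ∉ North.
(4): rivet matches gasket: rivet ∈ South.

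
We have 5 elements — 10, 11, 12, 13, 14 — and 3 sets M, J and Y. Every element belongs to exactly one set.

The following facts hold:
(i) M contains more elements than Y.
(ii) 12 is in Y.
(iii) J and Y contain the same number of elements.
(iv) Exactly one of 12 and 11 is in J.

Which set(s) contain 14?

14: M

From (ii): 12 ∈ Y.
(iv) (exactly one): 11 ∈ J.
Suppose 14 ∉ M: no assignment then satisfies all the clues, so 14 ∈ M.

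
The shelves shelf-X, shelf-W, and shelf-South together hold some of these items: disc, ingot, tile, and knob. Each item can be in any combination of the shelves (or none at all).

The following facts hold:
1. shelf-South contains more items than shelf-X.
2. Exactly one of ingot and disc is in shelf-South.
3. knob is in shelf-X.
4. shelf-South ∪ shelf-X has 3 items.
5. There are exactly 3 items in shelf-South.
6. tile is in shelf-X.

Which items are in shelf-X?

From (3): knob ∈ shelf-X.
From (6): tile ∈ shelf-X.
Suppose disc ∈ shelf-X: no assignment then satisfies all the clues, so disc ∉ shelf-X.

shelf-X = {knob, tile}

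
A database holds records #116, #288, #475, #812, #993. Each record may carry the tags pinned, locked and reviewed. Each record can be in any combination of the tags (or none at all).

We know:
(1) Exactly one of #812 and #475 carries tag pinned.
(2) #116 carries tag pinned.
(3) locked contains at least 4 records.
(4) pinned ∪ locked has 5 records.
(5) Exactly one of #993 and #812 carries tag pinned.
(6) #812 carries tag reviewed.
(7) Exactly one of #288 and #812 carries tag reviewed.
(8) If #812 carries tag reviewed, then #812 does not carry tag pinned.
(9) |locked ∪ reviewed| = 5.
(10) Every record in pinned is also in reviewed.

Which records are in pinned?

From (2): #116 ∈ pinned.
From (6): #812 ∈ reviewed.
(7) (exactly one): #288 ∉ reviewed.
(8): #812 ∉ pinned.
(10) with #116 ∈ pinned: #116 ∈ reviewed.
(10) contrapositive: #288 ∉ pinned.
(1) (exactly one): #475 ∈ pinned.
(5) (exactly one): #993 ∈ pinned.
(10) with #475 ∈ pinned: #475 ∈ reviewed.
(10) with #993 ∈ pinned: #993 ∈ reviewed.

pinned = {#116, #475, #993}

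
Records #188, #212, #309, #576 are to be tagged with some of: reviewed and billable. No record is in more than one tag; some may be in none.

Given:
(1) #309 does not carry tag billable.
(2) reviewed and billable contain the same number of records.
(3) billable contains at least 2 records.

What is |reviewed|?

2

From (1): #309 ∉ billable.
Suppose #309 ∉ reviewed: no assignment then satisfies all the clues, so #309 ∈ reviewed.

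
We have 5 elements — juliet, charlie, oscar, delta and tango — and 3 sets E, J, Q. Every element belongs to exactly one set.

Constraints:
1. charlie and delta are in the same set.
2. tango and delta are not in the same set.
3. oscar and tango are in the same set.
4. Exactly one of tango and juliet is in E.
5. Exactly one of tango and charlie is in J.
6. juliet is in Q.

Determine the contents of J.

J = {charlie, delta}

From (6): juliet ∈ Q.
(4) (exactly one): tango ∈ E.
(5) (exactly one): charlie ∈ J.
(1): delta matches charlie: delta ∉ E.
(1): delta matches charlie: delta ∈ J.
(3): oscar matches tango: oscar ∈ E.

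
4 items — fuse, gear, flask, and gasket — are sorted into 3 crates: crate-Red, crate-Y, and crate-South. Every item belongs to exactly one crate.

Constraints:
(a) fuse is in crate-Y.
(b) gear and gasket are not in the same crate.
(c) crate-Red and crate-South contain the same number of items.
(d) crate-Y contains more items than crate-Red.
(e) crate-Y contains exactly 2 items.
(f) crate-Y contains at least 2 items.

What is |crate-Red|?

1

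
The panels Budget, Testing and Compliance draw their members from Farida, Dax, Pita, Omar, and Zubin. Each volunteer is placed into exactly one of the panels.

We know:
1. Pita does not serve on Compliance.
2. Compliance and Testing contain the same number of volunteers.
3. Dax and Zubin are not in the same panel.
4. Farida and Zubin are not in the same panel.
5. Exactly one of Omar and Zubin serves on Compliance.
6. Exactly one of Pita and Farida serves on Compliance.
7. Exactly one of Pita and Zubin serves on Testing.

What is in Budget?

Budget = {Zubin}

From (1): Pita ∉ Compliance.
(6) (exactly one): Farida ∈ Compliance.
(4): Zubin ∉ Compliance.
(5) (exactly one): Omar ∈ Compliance.
Suppose Dax ∈ Budget: no assignment then satisfies all the clues, so Dax ∉ Budget.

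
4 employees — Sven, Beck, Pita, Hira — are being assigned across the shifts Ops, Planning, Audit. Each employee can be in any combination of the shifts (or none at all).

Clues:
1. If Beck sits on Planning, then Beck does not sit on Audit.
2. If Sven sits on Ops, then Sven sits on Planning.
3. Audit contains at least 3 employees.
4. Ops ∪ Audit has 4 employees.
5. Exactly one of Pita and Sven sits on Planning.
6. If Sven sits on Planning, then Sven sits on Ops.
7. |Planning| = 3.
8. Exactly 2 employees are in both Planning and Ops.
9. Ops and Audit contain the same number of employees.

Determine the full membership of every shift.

Ops = {Beck, Pita, Sven}; Planning = {Beck, Hira, Sven}; Audit = {Hira, Pita, Sven}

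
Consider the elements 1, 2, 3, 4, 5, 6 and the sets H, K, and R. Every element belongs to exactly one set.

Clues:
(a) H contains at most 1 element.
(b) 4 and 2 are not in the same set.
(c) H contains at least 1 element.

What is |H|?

1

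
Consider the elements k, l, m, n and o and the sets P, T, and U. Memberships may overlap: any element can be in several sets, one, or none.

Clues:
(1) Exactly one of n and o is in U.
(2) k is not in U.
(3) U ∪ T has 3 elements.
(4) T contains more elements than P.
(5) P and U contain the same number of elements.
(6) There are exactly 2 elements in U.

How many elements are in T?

3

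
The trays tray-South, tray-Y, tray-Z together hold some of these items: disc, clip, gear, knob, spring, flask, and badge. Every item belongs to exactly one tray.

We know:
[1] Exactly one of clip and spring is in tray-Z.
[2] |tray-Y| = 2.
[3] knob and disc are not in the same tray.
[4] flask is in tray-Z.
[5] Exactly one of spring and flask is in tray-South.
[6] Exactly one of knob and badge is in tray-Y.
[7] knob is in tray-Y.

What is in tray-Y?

From (4): flask ∈ tray-Z.
From (7): knob ∈ tray-Y.
(3): disc ∉ tray-Y.
(5) (exactly one): spring ∈ tray-South.
(6) (exactly one): badge ∉ tray-Y.
(1) (exactly one): clip ∈ tray-Z.
(2): only 2 candidates remain for tray-Y, so all are in.

tray-Y = {gear, knob}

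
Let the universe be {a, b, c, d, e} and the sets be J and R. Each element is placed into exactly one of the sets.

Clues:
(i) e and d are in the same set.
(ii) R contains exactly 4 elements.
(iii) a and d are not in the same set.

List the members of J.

J = {a}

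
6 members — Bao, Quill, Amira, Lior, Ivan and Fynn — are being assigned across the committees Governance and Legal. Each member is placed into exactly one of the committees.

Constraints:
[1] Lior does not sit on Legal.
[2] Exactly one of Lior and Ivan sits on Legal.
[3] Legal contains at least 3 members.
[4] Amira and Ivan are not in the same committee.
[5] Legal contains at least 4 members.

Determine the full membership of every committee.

Governance = {Amira, Lior}; Legal = {Bao, Fynn, Ivan, Quill}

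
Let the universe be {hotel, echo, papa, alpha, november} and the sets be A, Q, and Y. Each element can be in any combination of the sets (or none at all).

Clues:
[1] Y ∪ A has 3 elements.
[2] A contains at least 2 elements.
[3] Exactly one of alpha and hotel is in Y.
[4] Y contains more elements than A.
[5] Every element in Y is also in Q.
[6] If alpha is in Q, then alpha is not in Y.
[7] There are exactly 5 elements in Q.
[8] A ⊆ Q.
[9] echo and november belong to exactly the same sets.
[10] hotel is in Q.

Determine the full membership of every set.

A = {echo, november}; Q = {alpha, echo, hotel, november, papa}; Y = {echo, hotel, november}

From (10): hotel ∈ Q.
(7): only 5 candidates remain for Q, so all are in.
(6): alpha ∉ Y.
(3) (exactly one): hotel ∈ Y.
Suppose hotel ∈ A: no assignment then satisfies all the clues, so hotel ∉ A.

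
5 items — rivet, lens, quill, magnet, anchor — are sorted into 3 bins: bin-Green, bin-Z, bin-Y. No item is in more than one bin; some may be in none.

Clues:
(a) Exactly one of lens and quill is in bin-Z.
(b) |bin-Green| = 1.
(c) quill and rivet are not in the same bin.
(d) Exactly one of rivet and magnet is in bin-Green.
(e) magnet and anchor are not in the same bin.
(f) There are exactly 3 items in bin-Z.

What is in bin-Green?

bin-Green = {magnet}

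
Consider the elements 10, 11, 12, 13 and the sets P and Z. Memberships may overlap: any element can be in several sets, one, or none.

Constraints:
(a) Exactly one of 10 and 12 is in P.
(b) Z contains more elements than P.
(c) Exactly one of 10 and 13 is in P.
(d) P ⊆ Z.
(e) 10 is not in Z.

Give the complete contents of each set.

P = {12, 13}; Z = {11, 12, 13}

From (e): 10 ∉ Z.
(d) contrapositive: 10 ∉ P.
(a) (exactly one): 12 ∈ P.
(c) (exactly one): 13 ∈ P.
(d) with 12 ∈ P: 12 ∈ Z.
(d) with 13 ∈ P: 13 ∈ Z.
Suppose 11 ∈ P: no assignment then satisfies all the clues, so 11 ∉ P.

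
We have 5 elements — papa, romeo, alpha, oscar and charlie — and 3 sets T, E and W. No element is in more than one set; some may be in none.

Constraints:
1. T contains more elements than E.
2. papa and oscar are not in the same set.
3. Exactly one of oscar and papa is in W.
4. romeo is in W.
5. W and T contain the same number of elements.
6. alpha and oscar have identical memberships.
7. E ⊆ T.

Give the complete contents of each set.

T = {alpha, oscar}; E = {}; W = {papa, romeo}

From (4): romeo ∈ W.
Suppose papa ∈ T: no assignment then satisfies all the clues, so papa ∉ T.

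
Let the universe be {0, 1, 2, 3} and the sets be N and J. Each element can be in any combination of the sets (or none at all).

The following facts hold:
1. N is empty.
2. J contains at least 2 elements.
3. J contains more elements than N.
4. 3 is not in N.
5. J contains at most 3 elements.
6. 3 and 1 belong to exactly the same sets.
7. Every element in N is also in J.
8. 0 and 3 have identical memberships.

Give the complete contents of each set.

From (4): 3 ∉ N.
(1): N already has 0, so the rest are out.
Suppose 0 ∉ J: no assignment then satisfies all the clues, so 0 ∈ J.

N = {}; J = {0, 1, 3}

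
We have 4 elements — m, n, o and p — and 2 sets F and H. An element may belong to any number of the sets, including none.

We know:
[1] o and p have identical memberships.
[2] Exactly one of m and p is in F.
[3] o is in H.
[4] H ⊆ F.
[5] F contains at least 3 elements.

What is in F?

F = {n, o, p}

From (3): o ∈ H.
(1): p matches o: p ∈ H.
(4) with o ∈ H: o ∈ F.
(4) with p ∈ H: p ∈ F.
(2) (exactly one): m ∉ F.
(4) contrapositive: m ∉ H.
(5): only 3 candidates remain for F, so all are in.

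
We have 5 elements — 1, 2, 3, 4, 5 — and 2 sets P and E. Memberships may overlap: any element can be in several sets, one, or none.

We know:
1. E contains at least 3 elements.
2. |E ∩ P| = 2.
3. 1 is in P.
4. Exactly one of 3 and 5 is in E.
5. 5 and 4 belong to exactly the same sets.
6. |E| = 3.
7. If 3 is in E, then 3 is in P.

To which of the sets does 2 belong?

2: E

From (3): 1 ∈ P.
Suppose 2 ∈ P: no assignment then satisfies all the clues, so 2 ∉ P.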